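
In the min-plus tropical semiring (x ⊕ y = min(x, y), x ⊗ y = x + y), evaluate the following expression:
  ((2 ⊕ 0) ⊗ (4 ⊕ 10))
((2 ⊕ 0) ⊗ (4 ⊕ 10)) = 4

Expand innermost to outermost. Recall ⊕ takes the minimum of its arguments and ⊗ takes their sum. Working out the expression ((2 ⊕ 0) ⊗ (4 ⊕ 10)) gives 4.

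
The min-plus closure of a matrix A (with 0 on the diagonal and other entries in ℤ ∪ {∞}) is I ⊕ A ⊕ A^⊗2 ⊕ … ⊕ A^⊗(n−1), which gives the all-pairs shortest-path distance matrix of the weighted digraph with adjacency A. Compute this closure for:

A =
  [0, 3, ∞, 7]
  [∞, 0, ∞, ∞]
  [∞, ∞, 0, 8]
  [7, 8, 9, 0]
Closure =
  [0, 3, 16, 7]
  [∞, 0, ∞, ∞]
  [15, 16, 0, 8]
  [7, 8, 9, 0]

This is the Floyd-Warshall all-pairs shortest-path computation. For each intermediate vertex k = 0, 1, …, 3, update dist[i][j] ← min(dist[i][j], dist[i][k] + dist[k][j]). The final matrix gives, for each (i, j), the minimum total weight of any directed path from i to j (possibly empty when i = j).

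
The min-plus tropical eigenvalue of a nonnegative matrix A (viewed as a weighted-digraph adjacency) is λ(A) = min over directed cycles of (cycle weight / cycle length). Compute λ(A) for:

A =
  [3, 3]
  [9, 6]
λ(A) = 3

Enumerate directed cycles and compute their means (weight / length). Sample:
  cycle 0 → 0: weight = 3, length = 1, mean = 3/1 ≈ 3.000
  cycle 1 → 1: weight = 6, length = 1, mean = 6/1 ≈ 6.000
  cycle 0 → 1 → 0: weight = 12, length = 2, mean = 12/2 ≈ 6.000
  cycle 1 → 0 → 1: weight = 12, length = 2, mean = 12/2 ≈ 6.000
Minimum mean = 3.000, attained e.g. along the cycle 0 → 0 with weight 3 and length 1. So λ(A) = 3/1 = 3.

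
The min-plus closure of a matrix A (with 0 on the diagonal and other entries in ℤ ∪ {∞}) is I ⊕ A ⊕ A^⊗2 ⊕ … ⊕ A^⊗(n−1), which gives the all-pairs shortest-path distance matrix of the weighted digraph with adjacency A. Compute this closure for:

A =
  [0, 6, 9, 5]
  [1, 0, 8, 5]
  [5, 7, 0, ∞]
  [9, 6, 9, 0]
Closure =
  [0, 6, 9, 5]
  [1, 0, 8, 5]
  [5, 7, 0, 10]
  [7, 6, 9, 0]

This is the Floyd-Warshall all-pairs shortest-path computation. For each intermediate vertex k = 0, 1, …, 3, update dist[i][j] ← min(dist[i][j], dist[i][k] + dist[k][j]). The final matrix gives, for each (i, j), the minimum total weight of any directed path from i to j (possibly empty when i = j).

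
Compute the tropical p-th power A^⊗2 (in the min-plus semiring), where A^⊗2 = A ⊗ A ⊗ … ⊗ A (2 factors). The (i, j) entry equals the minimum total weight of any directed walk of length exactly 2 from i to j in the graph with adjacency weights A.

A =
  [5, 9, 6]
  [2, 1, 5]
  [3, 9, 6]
A^⊗2 =
  [9, 10, 11]
  [3, 2, 6]
  [8, 10, 9]

Each entry (A^⊗2)_ij equals the minimum over all length-2 walks i = v_0 → v_1 → … → v_2 = j of Σ_t A[v_t][v_{t+1}]. For example, for (i, j) = (0, 2) we minimise over 3 possible intermediate vertex sequences; the minimum is 11, attained along the walk 0 → 0 → 2.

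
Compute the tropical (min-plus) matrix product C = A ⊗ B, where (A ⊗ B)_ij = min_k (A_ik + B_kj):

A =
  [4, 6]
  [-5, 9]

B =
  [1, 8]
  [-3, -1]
A ⊗ B =
  [3, 5]
  [-4, 3]

Apply the min-plus product entry-by-entry:
  C[0][0] = min over k of (A[0][0] + B[0][0] = 4 + 1 = 5, A[0][1] + B[1][0] = 6 + -3 = 3) = 3 (attained at k = 1)
  C[0][1] = min over k of (A[0][0] + B[0][1] = 4 + 8 = 12, A[0][1] + B[1][1] = 6 + -1 = 5) = 5 (attained at k = 1)
  C[1][0] = min over k of (A[1][0] + B[0][0] = -5 + 1 = -4, A[1][1] + B[1][0] = 9 + -3 = 6) = -4 (attained at k = 0)
  C[1][1] = min over k of (A[1][0] + B[0][1] = -5 + 8 = 3, A[1][1] + B[1][1] = 9 + -1 = 8) = 3 (attained at k = 0)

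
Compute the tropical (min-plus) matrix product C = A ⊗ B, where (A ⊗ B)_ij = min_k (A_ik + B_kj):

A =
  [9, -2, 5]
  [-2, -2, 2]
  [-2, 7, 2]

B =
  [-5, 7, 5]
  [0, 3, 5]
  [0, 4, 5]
A ⊗ B =
  [-2, 1, 3]
  [-7, 1, 3]
  [-7, 5, 3]

Apply the min-plus product entry-by-entry:
  C[0][0] = min over k of (A[0][0] + B[0][0] = 9 + -5 = 4, A[0][1] + B[1][0] = -2 + 0 = -2, A[0][2] + B[2][0] = 5 + 0 = 5) = -2 (attained at k = 1)
  C[0][1] = min over k of (A[0][0] + B[0][1] = 9 + 7 = 16, A[0][1] + B[1][1] = -2 + 3 = 1, A[0][2] + B[2][1] = 5 + 4 = 9) = 1 (attained at k = 1)
  C[0][2] = min over k of (A[0][0] + B[0][2] = 9 + 5 = 14, A[0][1] + B[1][2] = -2 + 5 = 3, A[0][2] + B[2][2] = 5 + 5 = 10) = 3 (attained at k = 1)
  C[1][0] = min over k of (A[1][0] + B[0][0] = -2 + -5 = -7, A[1][1] + B[1][0] = -2 + 0 = -2, A[1][2] + B[2][0] = 2 + 0 = 2) = -7 (attained at k = 0)
  C[1][1] = min over k of (A[1][0] + B[0][1] = -2 + 7 = 5, A[1][1] + B[1][1] = -2 + 3 = 1, A[1][2] + B[2][1] = 2 + 4 = 6) = 1 (attained at k = 1)
  C[1][2] = min over k of (A[1][0] + B[0][2] = -2 + 5 = 3, A[1][1] + B[1][2] = -2 + 5 = 3, A[1][2] + B[2][2] = 2 + 5 = 7) = 3 (attained at k = 0)
  C[2][0] = min over k of (A[2][0] + B[0][0] = -2 + -5 = -7, A[2][1] + B[1][0] = 7 + 0 = 7, A[2][2] + B[2][0] = 2 + 0 = 2) = -7 (attained at k = 0)
  C[2][1] = min over k of (A[2][0] + B[0][1] = -2 + 7 = 5, A[2][1] + B[1][1] = 7 + 3 = 10, A[2][2] + B[2][1] = 2 + 4 = 6) = 5 (attained at k = 0)
  C[2][2] = min over k of (A[2][0] + B[0][2] = -2 + 5 = 3, A[2][1] + B[1][2] = 7 + 5 = 12, A[2][2] + B[2][2] = 2 + 5 = 7) = 3 (attained at k = 0)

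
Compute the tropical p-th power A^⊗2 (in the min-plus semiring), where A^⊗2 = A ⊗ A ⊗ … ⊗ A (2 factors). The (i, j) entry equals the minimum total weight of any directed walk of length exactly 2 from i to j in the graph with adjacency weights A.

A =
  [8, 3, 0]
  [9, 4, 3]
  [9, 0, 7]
A^⊗2 =
  [9, 0, 6]
  [12, 3, 7]
  [9, 4, 3]

Each entry (A^⊗2)_ij equals the minimum over all length-2 walks i = v_0 → v_1 → … → v_2 = j of Σ_t A[v_t][v_{t+1}]. For example, for (i, j) = (0, 2) we minimise over 3 possible intermediate vertex sequences; the minimum is 6, attained along the walk 0 → 1 → 2.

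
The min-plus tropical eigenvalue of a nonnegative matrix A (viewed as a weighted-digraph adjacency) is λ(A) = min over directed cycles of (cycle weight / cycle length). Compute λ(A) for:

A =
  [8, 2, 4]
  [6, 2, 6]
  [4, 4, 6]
λ(A) = 2

Enumerate directed cycles and compute their means (weight / length). Sample:
  cycle 0 → 0: weight = 8, length = 1, mean = 8/1 ≈ 8.000
  cycle 1 → 1: weight = 2, length = 1, mean = 2/1 ≈ 2.000
  cycle 2 → 2: weight = 6, length = 1, mean = 6/1 ≈ 6.000
  cycle 0 → 1 → 0: weight = 8, length = 2, mean = 8/2 ≈ 4.000
  cycle 0 → 2 → 0: weight = 8, length = 2, mean = 8/2 ≈ 4.000
  cycle 1 → 0 → 1: weight = 8, length = 2, mean = 8/2 ≈ 4.000
Minimum mean = 2.000, attained e.g. along the cycle 1 → 1 with weight 2 and length 1. So λ(A) = 2/1 = 2.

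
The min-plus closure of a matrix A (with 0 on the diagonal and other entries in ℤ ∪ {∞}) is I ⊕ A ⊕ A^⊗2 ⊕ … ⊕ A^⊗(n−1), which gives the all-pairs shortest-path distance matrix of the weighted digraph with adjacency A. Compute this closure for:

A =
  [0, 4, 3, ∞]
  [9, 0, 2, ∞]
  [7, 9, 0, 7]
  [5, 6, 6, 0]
Closure =
  [0, 4, 3, 10]
  [9, 0, 2, 9]
  [7, 9, 0, 7]
  [5, 6, 6, 0]

This is the Floyd-Warshall all-pairs shortest-path computation. For each intermediate vertex k = 0, 1, …, 3, update dist[i][j] ← min(dist[i][j], dist[i][k] + dist[k][j]). The final matrix gives, for each (i, j), the minimum total weight of any directed path from i to j (possibly empty when i = j).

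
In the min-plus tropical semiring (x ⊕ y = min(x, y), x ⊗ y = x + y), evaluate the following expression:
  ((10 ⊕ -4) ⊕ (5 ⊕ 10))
((10 ⊕ -4) ⊕ (5 ⊕ 10)) = -4

Expand innermost to outermost. Recall ⊕ takes the minimum of its arguments and ⊗ takes their sum. Working out the expression ((10 ⊕ -4) ⊕ (5 ⊕ 10)) gives -4.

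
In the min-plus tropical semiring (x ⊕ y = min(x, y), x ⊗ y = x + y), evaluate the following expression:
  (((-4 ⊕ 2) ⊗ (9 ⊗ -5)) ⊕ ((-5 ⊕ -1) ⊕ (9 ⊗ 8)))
(((-4 ⊕ 2) ⊗ (9 ⊗ -5)) ⊕ ((-5 ⊕ -1) ⊕ (9 ⊗ 8))) = -5

Expand innermost to outermost. Recall ⊕ takes the minimum of its arguments and ⊗ takes their sum. Working out the expression (((-4 ⊕ 2) ⊗ (9 ⊗ -5)) ⊕ ((-5 ⊕ -1) ⊕ (9 ⊗ 8))) gives -5.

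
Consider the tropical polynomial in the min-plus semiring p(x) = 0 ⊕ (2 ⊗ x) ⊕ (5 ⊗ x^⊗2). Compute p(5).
p(5) = 0

A tropical monomial a ⊗ x^⊗i evaluates to a + i · x. Evaluating each term at x = 5:
  Term 0 contributes 0 + 0 · 5 = 0
  Term 1 contributes 2 + 1 · 5 = 7
  Term 2 contributes 5 + 2 · 5 = 15
p(5) = ⊕ of these = min[0, 7, 15] = 0.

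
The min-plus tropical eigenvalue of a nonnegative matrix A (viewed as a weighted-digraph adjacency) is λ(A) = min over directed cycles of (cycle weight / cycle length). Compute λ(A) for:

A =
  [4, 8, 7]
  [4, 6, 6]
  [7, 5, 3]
λ(A) = 3

Enumerate directed cycles and compute their means (weight / length). Sample:
  cycle 0 → 0: weight = 4, length = 1, mean = 4/1 ≈ 4.000
  cycle 1 → 1: weight = 6, length = 1, mean = 6/1 ≈ 6.000
  cycle 2 → 2: weight = 3, length = 1, mean = 3/1 ≈ 3.000
  cycle 0 → 1 → 0: weight = 12, length = 2, mean = 12/2 ≈ 6.000
  cycle 0 → 2 → 0: weight = 14, length = 2, mean = 14/2 ≈ 7.000
  cycle 1 → 0 → 1: weight = 12, length = 2, mean = 12/2 ≈ 6.000
Minimum mean = 3.000, attained e.g. along the cycle 2 → 2 with weight 3 and length 1. So λ(A) = 3/1 = 3.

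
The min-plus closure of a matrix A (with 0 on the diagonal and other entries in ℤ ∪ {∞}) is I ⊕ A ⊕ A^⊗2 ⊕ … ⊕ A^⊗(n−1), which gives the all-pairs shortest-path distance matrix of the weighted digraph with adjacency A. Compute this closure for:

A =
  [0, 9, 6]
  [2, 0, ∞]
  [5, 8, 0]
Closure =
  [0, 9, 6]
  [2, 0, 8]
  [5, 8, 0]

This is the Floyd-Warshall all-pairs shortest-path computation. For each intermediate vertex k = 0, 1, …, 2, update dist[i][j] ← min(dist[i][j], dist[i][k] + dist[k][j]). The final matrix gives, for each (i, j), the minimum total weight of any directed path from i to j (possibly empty when i = j).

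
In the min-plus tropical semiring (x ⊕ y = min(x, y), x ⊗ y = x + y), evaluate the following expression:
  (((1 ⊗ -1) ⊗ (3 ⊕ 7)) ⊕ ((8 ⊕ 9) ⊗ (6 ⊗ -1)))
(((1 ⊗ -1) ⊗ (3 ⊕ 7)) ⊕ ((8 ⊕ 9) ⊗ (6 ⊗ -1))) = 3

Expand innermost to outermost. Recall ⊕ takes the minimum of its arguments and ⊗ takes their sum. Working out the expression (((1 ⊗ -1) ⊗ (3 ⊕ 7)) ⊕ ((8 ⊕ 9) ⊗ (6 ⊗ -1))) gives 3.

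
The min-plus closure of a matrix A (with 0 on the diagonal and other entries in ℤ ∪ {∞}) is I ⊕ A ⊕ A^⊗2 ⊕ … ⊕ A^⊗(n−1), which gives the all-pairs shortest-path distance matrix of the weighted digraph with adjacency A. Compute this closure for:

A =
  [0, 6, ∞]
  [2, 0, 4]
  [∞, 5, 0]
Closure =
  [0, 6, 10]
  [2, 0, 4]
  [7, 5, 0]

This is the Floyd-Warshall all-pairs shortest-path computation. For each intermediate vertex k = 0, 1, …, 2, update dist[i][j] ← min(dist[i][j], dist[i][k] + dist[k][j]). The final matrix gives, for each (i, j), the minimum total weight of any directed path from i to j (possibly empty when i = j).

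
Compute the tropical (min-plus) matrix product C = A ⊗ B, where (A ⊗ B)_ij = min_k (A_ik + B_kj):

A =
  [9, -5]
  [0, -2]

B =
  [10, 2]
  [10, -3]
A ⊗ B =
  [5, -8]
  [8, -5]

Apply the min-plus product entry-by-entry:
  C[0][0] = min over k of (A[0][0] + B[0][0] = 9 + 10 = 19, A[0][1] + B[1][0] = -5 + 10 = 5) = 5 (attained at k = 1)
  C[0][1] = min over k of (A[0][0] + B[0][1] = 9 + 2 = 11, A[0][1] + B[1][1] = -5 + -3 = -8) = -8 (attained at k = 1)
  C[1][0] = min over k of (A[1][0] + B[0][0] = 0 + 10 = 10, A[1][1] + B[1][0] = -2 + 10 = 8) = 8 (attained at k = 1)
  C[1][1] = min over k of (A[1][0] + B[0][1] = 0 + 2 = 2, A[1][1] + B[1][1] = -2 + -3 = -5) = -5 (attained at k = 1)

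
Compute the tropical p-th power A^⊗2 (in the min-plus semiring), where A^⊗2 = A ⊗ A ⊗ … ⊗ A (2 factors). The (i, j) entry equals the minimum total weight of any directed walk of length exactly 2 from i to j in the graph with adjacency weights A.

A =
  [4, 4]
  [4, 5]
A^⊗2 =
  [8, 8]
  [8, 8]

Each entry (A^⊗2)_ij equals the minimum over all length-2 walks i = v_0 → v_1 → … → v_2 = j of Σ_t A[v_t][v_{t+1}]. For example, for (i, j) = (0, 1) we minimise over 2 possible intermediate vertex sequences; the minimum is 8, attained along the walk 0 → 0 → 1.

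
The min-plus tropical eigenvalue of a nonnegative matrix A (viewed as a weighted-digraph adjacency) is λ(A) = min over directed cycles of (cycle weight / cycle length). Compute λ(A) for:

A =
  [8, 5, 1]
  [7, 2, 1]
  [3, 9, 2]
λ(A) = 2

Enumerate directed cycles and compute their means (weight / length). Sample:
  cycle 0 → 0: weight = 8, length = 1, mean = 8/1 ≈ 8.000
  cycle 1 → 1: weight = 2, length = 1, mean = 2/1 ≈ 2.000
  cycle 2 → 2: weight = 2, length = 1, mean = 2/1 ≈ 2.000
  cycle 0 → 1 → 0: weight = 12, length = 2, mean = 12/2 ≈ 6.000
  cycle 0 → 2 → 0: weight = 4, length = 2, mean = 4/2 ≈ 2.000
  cycle 1 → 0 → 1: weight = 12, length = 2, mean = 12/2 ≈ 6.000
Minimum mean = 2.000, attained e.g. along the cycle 1 → 1 with weight 2 and length 1. So λ(A) = 2/1 = 2.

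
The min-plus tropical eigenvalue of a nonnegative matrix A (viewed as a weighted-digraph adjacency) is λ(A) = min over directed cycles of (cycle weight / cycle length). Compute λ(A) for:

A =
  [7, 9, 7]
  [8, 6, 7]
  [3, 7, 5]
λ(A) = 5

Enumerate directed cycles and compute their means (weight / length). Sample:
  cycle 0 → 0: weight = 7, length = 1, mean = 7/1 ≈ 7.000
  cycle 1 → 1: weight = 6, length = 1, mean = 6/1 ≈ 6.000
  cycle 2 → 2: weight = 5, length = 1, mean = 5/1 ≈ 5.000
  cycle 0 → 1 → 0: weight = 17, length = 2, mean = 17/2 ≈ 8.500
  cycle 0 → 2 → 0: weight = 10, length = 2, mean = 10/2 ≈ 5.000
  cycle 1 → 0 → 1: weight = 17, length = 2, mean = 17/2 ≈ 8.500
Minimum mean = 5.000, attained e.g. along the cycle 2 → 2 with weight 5 and length 1. So λ(A) = 5/1 = 5.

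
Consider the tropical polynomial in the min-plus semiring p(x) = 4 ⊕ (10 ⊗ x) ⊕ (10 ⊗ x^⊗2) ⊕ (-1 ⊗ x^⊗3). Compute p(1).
p(1) = 2

A tropical monomial a ⊗ x^⊗i evaluates to a + i · x. Evaluating each term at x = 1:
  Term 0 contributes 4 + 0 · 1 = 4
  Term 1 contributes 10 + 1 · 1 = 11
  Term 2 contributes 10 + 2 · 1 = 12
  Term 3 contributes -1 + 3 · 1 = 2
p(1) = ⊕ of these = min[4, 11, 12, 2] = 2.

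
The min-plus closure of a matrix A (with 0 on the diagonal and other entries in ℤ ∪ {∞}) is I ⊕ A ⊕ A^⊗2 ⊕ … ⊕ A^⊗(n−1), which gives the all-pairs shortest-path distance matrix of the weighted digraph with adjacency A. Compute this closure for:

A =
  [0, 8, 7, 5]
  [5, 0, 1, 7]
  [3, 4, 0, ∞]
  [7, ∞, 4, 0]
Closure =
  [0, 8, 7, 5]
  [4, 0, 1, 7]
  [3, 4, 0, 8]
  [7, 8, 4, 0]

This is the Floyd-Warshall all-pairs shortest-path computation. For each intermediate vertex k = 0, 1, …, 3, update dist[i][j] ← min(dist[i][j], dist[i][k] + dist[k][j]). The final matrix gives, for each (i, j), the minimum total weight of any directed path from i to j (possibly empty when i = j).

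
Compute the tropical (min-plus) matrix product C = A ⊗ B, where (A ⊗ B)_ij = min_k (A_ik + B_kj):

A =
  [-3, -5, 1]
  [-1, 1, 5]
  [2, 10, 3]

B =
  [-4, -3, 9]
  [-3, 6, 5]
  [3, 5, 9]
A ⊗ B =
  [-8, -6, 0]
  [-5, -4, 6]
  [-2, -1, 11]

Apply the min-plus product entry-by-entry:
  C[0][0] = min over k of (A[0][0] + B[0][0] = -3 + -4 = -7, A[0][1] + B[1][0] = -5 + -3 = -8, A[0][2] + B[2][0] = 1 + 3 = 4) = -8 (attained at k = 1)
  C[0][1] = min over k of (A[0][0] + B[0][1] = -3 + -3 = -6, A[0][1] + B[1][1] = -5 + 6 = 1, A[0][2] + B[2][1] = 1 + 5 = 6) = -6 (attained at k = 0)
  C[0][2] = min over k of (A[0][0] + B[0][2] = -3 + 9 = 6, A[0][1] + B[1][2] = -5 + 5 = 0, A[0][2] + B[2][2] = 1 + 9 = 10) = 0 (attained at k = 1)
  C[1][0] = min over k of (A[1][0] + B[0][0] = -1 + -4 = -5, A[1][1] + B[1][0] = 1 + -3 = -2, A[1][2] + B[2][0] = 5 + 3 = 8) = -5 (attained at k = 0)
  C[1][1] = min over k of (A[1][0] + B[0][1] = -1 + -3 = -4, A[1][1] + B[1][1] = 1 + 6 = 7, A[1][2] + B[2][1] = 5 + 5 = 10) = -4 (attained at k = 0)
  C[1][2] = min over k of (A[1][0] + B[0][2] = -1 + 9 = 8, A[1][1] + B[1][2] = 1 + 5 = 6, A[1][2] + B[2][2] = 5 + 9 = 14) = 6 (attained at k = 1)
  C[2][0] = min over k of (A[2][0] + B[0][0] = 2 + -4 = -2, A[2][1] + B[1][0] = 10 + -3 = 7, A[2][2] + B[2][0] = 3 + 3 = 6) = -2 (attained at k = 0)
  C[2][1] = min over k of (A[2][0] + B[0][1] = 2 + -3 = -1, A[2][1] + B[1][1] = 10 + 6 = 16, A[2][2] + B[2][1] = 3 + 5 = 8) = -1 (attained at k = 0)
  C[2][2] = min over k of (A[2][0] + B[0][2] = 2 + 9 = 11, A[2][1] + B[1][2] = 10 + 5 = 15, A[2][2] + B[2][2] = 3 + 9 = 12) = 11 (attained at k = 0)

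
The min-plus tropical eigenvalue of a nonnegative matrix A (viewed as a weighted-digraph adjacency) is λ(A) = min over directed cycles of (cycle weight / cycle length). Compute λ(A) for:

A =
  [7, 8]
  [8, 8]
λ(A) = 7

Enumerate directed cycles and compute their means (weight / length). Sample:
  cycle 0 → 0: weight = 7, length = 1, mean = 7/1 ≈ 7.000
  cycle 1 → 1: weight = 8, length = 1, mean = 8/1 ≈ 8.000
  cycle 0 → 1 → 0: weight = 16, length = 2, mean = 16/2 ≈ 8.000
  cycle 1 → 0 → 1: weight = 16, length = 2, mean = 16/2 ≈ 8.000
Minimum mean = 7.000, attained e.g. along the cycle 0 → 0 with weight 7 and length 1. So λ(A) = 7/1 = 7.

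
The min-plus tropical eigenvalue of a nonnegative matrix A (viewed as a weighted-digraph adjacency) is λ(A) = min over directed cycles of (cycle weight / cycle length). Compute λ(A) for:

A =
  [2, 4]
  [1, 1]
λ(A) = 1

Enumerate directed cycles and compute their means (weight / length). Sample:
  cycle 0 → 0: weight = 2, length = 1, mean = 2/1 ≈ 2.000
  cycle 1 → 1: weight = 1, length = 1, mean = 1/1 ≈ 1.000
  cycle 0 → 1 → 0: weight = 5, length = 2, mean = 5/2 ≈ 2.500
  cycle 1 → 0 → 1: weight = 5, length = 2, mean = 5/2 ≈ 2.500
Minimum mean = 1.000, attained e.g. along the cycle 1 → 1 with weight 1 and length 1. So λ(A) = 1/1 = 1.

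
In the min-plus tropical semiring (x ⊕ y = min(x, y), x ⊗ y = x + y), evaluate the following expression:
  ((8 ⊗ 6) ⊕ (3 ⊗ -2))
((8 ⊗ 6) ⊕ (3 ⊗ -2)) = 1

Expand innermost to outermost. Recall ⊕ takes the minimum of its arguments and ⊗ takes their sum. Working out the expression ((8 ⊗ 6) ⊕ (3 ⊗ -2)) gives 1.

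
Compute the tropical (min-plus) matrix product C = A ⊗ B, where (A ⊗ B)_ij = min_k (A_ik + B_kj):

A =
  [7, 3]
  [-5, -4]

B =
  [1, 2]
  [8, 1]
A ⊗ B =
  [8, 4]
  [-4, -3]

Apply the min-plus product entry-by-entry:
  C[0][0] = min over k of (A[0][0] + B[0][0] = 7 + 1 = 8, A[0][1] + B[1][0] = 3 + 8 = 11) = 8 (attained at k = 0)
  C[0][1] = min over k of (A[0][0] + B[0][1] = 7 + 2 = 9, A[0][1] + B[1][1] = 3 + 1 = 4) = 4 (attained at k = 1)
  C[1][0] = min over k of (A[1][0] + B[0][0] = -5 + 1 = -4, A[1][1] + B[1][0] = -4 + 8 = 4) = -4 (attained at k = 0)
  C[1][1] = min over k of (A[1][0] + B[0][1] = -5 + 2 = -3, A[1][1] + B[1][1] = -4 + 1 = -3) = -3 (attained at k = 0)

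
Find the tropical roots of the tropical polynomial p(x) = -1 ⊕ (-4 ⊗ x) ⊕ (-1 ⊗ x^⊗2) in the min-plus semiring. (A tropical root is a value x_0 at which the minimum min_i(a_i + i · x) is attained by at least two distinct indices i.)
Roots: {-3, 3}

Each tropical root is a break point of the lower envelope of the lines y = a_i + i · x (there are 3 lines, with slopes 0, 1, ..., 2). Only the lines that attain the minimum somewhere contribute to roots; other lines are dominated. Here the surviving (envelope) indices are i = 2, i = 1, i = 0.
Intersections between consecutive envelope lines give the roots: for adjacent envelope indices i < j the intersection is x = (a_i − a_j) / (j − i). Reading off the sorted break points: {-3, 3}.
Verification: at each break x_0, at least two indices attain the minimum of min_i(a_i + i · x_0).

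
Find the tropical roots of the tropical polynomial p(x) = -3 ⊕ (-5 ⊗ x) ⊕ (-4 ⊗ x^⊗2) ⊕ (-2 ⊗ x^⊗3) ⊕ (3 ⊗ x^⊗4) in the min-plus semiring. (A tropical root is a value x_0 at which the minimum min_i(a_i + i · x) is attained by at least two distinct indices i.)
Roots: {-5, -2, -1, 2}

Each tropical root is a break point of the lower envelope of the lines y = a_i + i · x (there are 5 lines, with slopes 0, 1, ..., 4). Only the lines that attain the minimum somewhere contribute to roots; other lines are dominated. Here the surviving (envelope) indices are i = 4, i = 3, i = 2, i = 1, i = 0.
Intersections between consecutive envelope lines give the roots: for adjacent envelope indices i < j the intersection is x = (a_i − a_j) / (j − i). Reading off the sorted break points: {-5, -2, -1, 2}.
Verification: at each break x_0, at least two indices attain the minimum of min_i(a_i + i · x_0).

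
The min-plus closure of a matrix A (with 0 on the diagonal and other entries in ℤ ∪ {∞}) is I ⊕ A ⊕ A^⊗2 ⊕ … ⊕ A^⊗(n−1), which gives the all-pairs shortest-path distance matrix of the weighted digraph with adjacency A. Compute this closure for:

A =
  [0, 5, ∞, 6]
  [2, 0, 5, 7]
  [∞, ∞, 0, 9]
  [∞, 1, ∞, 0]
Closure =
  [0, 5, 10, 6]
  [2, 0, 5, 7]
  [12, 10, 0, 9]
  [3, 1, 6, 0]

This is the Floyd-Warshall all-pairs shortest-path computation. For each intermediate vertex k = 0, 1, …, 3, update dist[i][j] ← min(dist[i][j], dist[i][k] + dist[k][j]). The final matrix gives, for each (i, j), the minimum total weight of any directed path from i to j (possibly empty when i = j).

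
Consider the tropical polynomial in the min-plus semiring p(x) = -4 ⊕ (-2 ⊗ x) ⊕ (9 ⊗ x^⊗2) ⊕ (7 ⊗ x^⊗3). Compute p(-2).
p(-2) = -4

A tropical monomial a ⊗ x^⊗i evaluates to a + i · x. Evaluating each term at x = -2:
  Term 0 contributes -4 + 0 · -2 = -4
  Term 1 contributes -2 + 1 · -2 = -4
  Term 2 contributes 9 + 2 · -2 = 5
  Term 3 contributes 7 + 3 · -2 = 1
p(-2) = ⊕ of these = min[-4, -4, 5, 1] = -4.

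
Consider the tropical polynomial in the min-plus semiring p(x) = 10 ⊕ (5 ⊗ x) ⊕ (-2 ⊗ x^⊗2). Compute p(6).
p(6) = 10

A tropical monomial a ⊗ x^⊗i evaluates to a + i · x. Evaluating each term at x = 6:
  Term 0 contributes 10 + 0 · 6 = 10
  Term 1 contributes 5 + 1 · 6 = 11
  Term 2 contributes -2 + 2 · 6 = 10
p(6) = ⊕ of these = min[10, 11, 10] = 10.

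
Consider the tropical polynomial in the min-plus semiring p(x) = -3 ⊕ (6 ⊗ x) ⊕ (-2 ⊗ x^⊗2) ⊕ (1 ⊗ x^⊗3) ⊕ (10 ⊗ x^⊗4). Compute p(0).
p(0) = -3

A tropical monomial a ⊗ x^⊗i evaluates to a + i · x. Evaluating each term at x = 0:
  Term 0 contributes -3 + 0 · 0 = -3
  Term 1 contributes 6 + 1 · 0 = 6
  Term 2 contributes -2 + 2 · 0 = -2
  Term 3 contributes 1 + 3 · 0 = 1
  Term 4 contributes 10 + 4 · 0 = 10
p(0) = ⊕ of these = min[-3, 6, -2, 1, 10] = -3.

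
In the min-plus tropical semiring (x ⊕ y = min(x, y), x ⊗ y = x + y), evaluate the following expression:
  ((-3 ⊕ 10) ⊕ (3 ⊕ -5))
((-3 ⊕ 10) ⊕ (3 ⊕ -5)) = -5

Expand innermost to outermost. Recall ⊕ takes the minimum of its arguments and ⊗ takes their sum. Working out the expression ((-3 ⊕ 10) ⊕ (3 ⊕ -5)) gives -5.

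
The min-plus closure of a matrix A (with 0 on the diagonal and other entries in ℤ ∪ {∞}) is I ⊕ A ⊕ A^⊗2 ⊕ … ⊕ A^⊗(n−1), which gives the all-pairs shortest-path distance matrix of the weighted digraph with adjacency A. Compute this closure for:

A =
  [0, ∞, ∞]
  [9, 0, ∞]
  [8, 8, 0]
Closure =
  [0, ∞, ∞]
  [9, 0, ∞]
  [8, 8, 0]

This is the Floyd-Warshall all-pairs shortest-path computation. For each intermediate vertex k = 0, 1, …, 2, update dist[i][j] ← min(dist[i][j], dist[i][k] + dist[k][j]). The final matrix gives, for each (i, j), the minimum total weight of any directed path from i to j (possibly empty when i = j).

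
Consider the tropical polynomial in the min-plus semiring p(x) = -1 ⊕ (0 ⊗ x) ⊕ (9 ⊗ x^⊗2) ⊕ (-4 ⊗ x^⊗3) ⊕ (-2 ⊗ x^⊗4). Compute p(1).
p(1) = -1

A tropical monomial a ⊗ x^⊗i evaluates to a + i · x. Evaluating each term at x = 1:
  Term 0 contributes -1 + 0 · 1 = -1
  Term 1 contributes 0 + 1 · 1 = 1
  Term 2 contributes 9 + 2 · 1 = 11
  Term 3 contributes -4 + 3 · 1 = -1
  Term 4 contributes -2 + 4 · 1 = 2
p(1) = ⊕ of these = min[-1, 1, 11, -1, 2] = -1.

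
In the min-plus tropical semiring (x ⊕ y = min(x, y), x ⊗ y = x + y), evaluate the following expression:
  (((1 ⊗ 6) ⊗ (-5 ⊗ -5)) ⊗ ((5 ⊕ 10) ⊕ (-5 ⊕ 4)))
(((1 ⊗ 6) ⊗ (-5 ⊗ -5)) ⊗ ((5 ⊕ 10) ⊕ (-5 ⊕ 4))) = -8

Expand innermost to outermost. Recall ⊕ takes the minimum of its arguments and ⊗ takes their sum. Working out the expression (((1 ⊗ 6) ⊗ (-5 ⊗ -5)) ⊗ ((5 ⊕ 10) ⊕ (-5 ⊕ 4))) gives -8.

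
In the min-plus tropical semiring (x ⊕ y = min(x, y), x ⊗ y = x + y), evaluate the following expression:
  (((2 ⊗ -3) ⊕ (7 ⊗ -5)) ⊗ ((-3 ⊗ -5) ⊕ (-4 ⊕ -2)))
(((2 ⊗ -3) ⊕ (7 ⊗ -5)) ⊗ ((-3 ⊗ -5) ⊕ (-4 ⊕ -2))) = -9

Expand innermost to outermost. Recall ⊕ takes the minimum of its arguments and ⊗ takes their sum. Working out the expression (((2 ⊗ -3) ⊕ (7 ⊗ -5)) ⊗ ((-3 ⊗ -5) ⊕ (-4 ⊕ -2))) gives -9.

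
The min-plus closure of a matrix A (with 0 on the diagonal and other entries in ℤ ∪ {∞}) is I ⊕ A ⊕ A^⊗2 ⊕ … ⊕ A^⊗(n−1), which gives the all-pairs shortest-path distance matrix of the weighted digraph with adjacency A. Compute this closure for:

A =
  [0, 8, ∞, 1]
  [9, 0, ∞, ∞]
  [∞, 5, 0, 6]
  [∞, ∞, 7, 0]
Closure =
  [0, 8, 8, 1]
  [9, 0, 17, 10]
  [14, 5, 0, 6]
  [21, 12, 7, 0]

This is the Floyd-Warshall all-pairs shortest-path computation. For each intermediate vertex k = 0, 1, …, 3, update dist[i][j] ← min(dist[i][j], dist[i][k] + dist[k][j]). The final matrix gives, for each (i, j), the minimum total weight of any directed path from i to j (possibly empty when i = j).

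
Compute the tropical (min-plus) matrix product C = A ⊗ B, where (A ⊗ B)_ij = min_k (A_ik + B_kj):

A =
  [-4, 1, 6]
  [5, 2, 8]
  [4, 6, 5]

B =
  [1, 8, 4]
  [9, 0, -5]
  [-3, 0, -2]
A ⊗ B =
  [-3, 1, -4]
  [5, 2, -3]
  [2, 5, 1]

Apply the min-plus product entry-by-entry:
  C[0][0] = min over k of (A[0][0] + B[0][0] = -4 + 1 = -3, A[0][1] + B[1][0] = 1 + 9 = 10, A[0][2] + B[2][0] = 6 + -3 = 3) = -3 (attained at k = 0)
  C[0][1] = min over k of (A[0][0] + B[0][1] = -4 + 8 = 4, A[0][1] + B[1][1] = 1 + 0 = 1, A[0][2] + B[2][1] = 6 + 0 = 6) = 1 (attained at k = 1)
  C[0][2] = min over k of (A[0][0] + B[0][2] = -4 + 4 = 0, A[0][1] + B[1][2] = 1 + -5 = -4, A[0][2] + B[2][2] = 6 + -2 = 4) = -4 (attained at k = 1)
  C[1][0] = min over k of (A[1][0] + B[0][0] = 5 + 1 = 6, A[1][1] + B[1][0] = 2 + 9 = 11, A[1][2] + B[2][0] = 8 + -3 = 5) = 5 (attained at k = 2)
  C[1][1] = min over k of (A[1][0] + B[0][1] = 5 + 8 = 13, A[1][1] + B[1][1] = 2 + 0 = 2, A[1][2] + B[2][1] = 8 + 0 = 8) = 2 (attained at k = 1)
  C[1][2] = min over k of (A[1][0] + B[0][2] = 5 + 4 = 9, A[1][1] + B[1][2] = 2 + -5 = -3, A[1][2] + B[2][2] = 8 + -2 = 6) = -3 (attained at k = 1)
  C[2][0] = min over k of (A[2][0] + B[0][0] = 4 + 1 = 5, A[2][1] + B[1][0] = 6 + 9 = 15, A[2][2] + B[2][0] = 5 + -3 = 2) = 2 (attained at k = 2)
  C[2][1] = min over k of (A[2][0] + B[0][1] = 4 + 8 = 12, A[2][1] + B[1][1] = 6 + 0 = 6, A[2][2] + B[2][1] = 5 + 0 = 5) = 5 (attained at k = 2)
  C[2][2] = min over k of (A[2][0] + B[0][2] = 4 + 4 = 8, A[2][1] + B[1][2] = 6 + -5 = 1, A[2][2] + B[2][2] = 5 + -2 = 3) = 1 (attained at k = 1)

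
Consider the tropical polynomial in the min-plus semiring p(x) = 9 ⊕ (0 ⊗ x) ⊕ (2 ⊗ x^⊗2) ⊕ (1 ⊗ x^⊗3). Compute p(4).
p(4) = 4

A tropical monomial a ⊗ x^⊗i evaluates to a + i · x. Evaluating each term at x = 4:
  Term 0 contributes 9 + 0 · 4 = 9
  Term 1 contributes 0 + 1 · 4 = 4
  Term 2 contributes 2 + 2 · 4 = 10
  Term 3 contributes 1 + 3 · 4 = 13
p(4) = ⊕ of these = min[9, 4, 10, 13] = 4.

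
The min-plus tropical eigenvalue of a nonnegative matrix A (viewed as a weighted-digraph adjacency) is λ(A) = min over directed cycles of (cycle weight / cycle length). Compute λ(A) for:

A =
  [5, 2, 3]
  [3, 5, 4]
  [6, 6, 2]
λ(A) = 2

Enumerate directed cycles and compute their means (weight / length). Sample:
  cycle 0 → 0: weight = 5, length = 1, mean = 5/1 ≈ 5.000
  cycle 1 → 1: weight = 5, length = 1, mean = 5/1 ≈ 5.000
  cycle 2 → 2: weight = 2, length = 1, mean = 2/1 ≈ 2.000
  cycle 0 → 1 → 0: weight = 5, length = 2, mean = 5/2 ≈ 2.500
  cycle 0 → 2 → 0: weight = 9, length = 2, mean = 9/2 ≈ 4.500
  cycle 1 → 0 → 1: weight = 5, length = 2, mean = 5/2 ≈ 2.500
Minimum mean = 2.000, attained e.g. along the cycle 2 → 2 with weight 2 and length 1. So λ(A) = 2/1 = 2.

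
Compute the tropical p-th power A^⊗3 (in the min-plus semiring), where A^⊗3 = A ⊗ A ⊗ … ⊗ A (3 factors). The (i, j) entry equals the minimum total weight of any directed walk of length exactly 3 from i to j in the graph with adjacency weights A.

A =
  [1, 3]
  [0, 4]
A^⊗3 =
  [3, 5]
  [2, 4]

Each entry (A^⊗3)_ij equals the minimum over all length-3 walks i = v_0 → v_1 → … → v_3 = j of Σ_t A[v_t][v_{t+1}]. For example, for (i, j) = (0, 1) we minimise over 4 possible intermediate vertex sequences; the minimum is 5, attained along the walk 0 → 0 → 0 → 1.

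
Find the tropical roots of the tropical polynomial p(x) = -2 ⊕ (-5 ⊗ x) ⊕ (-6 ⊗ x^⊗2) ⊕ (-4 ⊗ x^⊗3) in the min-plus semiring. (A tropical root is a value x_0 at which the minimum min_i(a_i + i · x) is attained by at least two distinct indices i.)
Roots: {-2, 1, 3}

Each tropical root is a break point of the lower envelope of the lines y = a_i + i · x (there are 4 lines, with slopes 0, 1, ..., 3). Only the lines that attain the minimum somewhere contribute to roots; other lines are dominated. Here the surviving (envelope) indices are i = 3, i = 2, i = 1, i = 0.
Intersections between consecutive envelope lines give the roots: for adjacent envelope indices i < j the intersection is x = (a_i − a_j) / (j − i). Reading off the sorted break points: {-2, 1, 3}.
Verification: at each break x_0, at least two indices attain the minimum of min_i(a_i + i · x_0).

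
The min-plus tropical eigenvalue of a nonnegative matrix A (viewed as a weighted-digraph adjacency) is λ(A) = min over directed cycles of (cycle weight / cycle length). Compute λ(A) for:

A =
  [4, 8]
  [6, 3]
λ(A) = 3

Enumerate directed cycles and compute their means (weight / length). Sample:
  cycle 0 → 0: weight = 4, length = 1, mean = 4/1 ≈ 4.000
  cycle 1 → 1: weight = 3, length = 1, mean = 3/1 ≈ 3.000
  cycle 0 → 1 → 0: weight = 14, length = 2, mean = 14/2 ≈ 7.000
  cycle 1 → 0 → 1: weight = 14, length = 2, mean = 14/2 ≈ 7.000
Minimum mean = 3.000, attained e.g. along the cycle 1 → 1 with weight 3 and length 1. So λ(A) = 3/1 = 3.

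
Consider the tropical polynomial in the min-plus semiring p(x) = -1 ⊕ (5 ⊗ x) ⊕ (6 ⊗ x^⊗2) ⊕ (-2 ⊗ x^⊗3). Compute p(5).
p(5) = -1

A tropical monomial a ⊗ x^⊗i evaluates to a + i · x. Evaluating each term at x = 5:
  Term 0 contributes -1 + 0 · 5 = -1
  Term 1 contributes 5 + 1 · 5 = 10
  Term 2 contributes 6 + 2 · 5 = 16
  Term 3 contributes -2 + 3 · 5 = 13
p(5) = ⊕ of these = min[-1, 10, 16, 13] = -1.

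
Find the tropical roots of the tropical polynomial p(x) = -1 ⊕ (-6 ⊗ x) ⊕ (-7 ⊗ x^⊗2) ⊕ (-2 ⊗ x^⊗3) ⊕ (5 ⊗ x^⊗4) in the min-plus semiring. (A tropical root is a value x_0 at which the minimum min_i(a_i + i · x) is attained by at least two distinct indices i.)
Roots: {-7, -5, 1, 5}

Each tropical root is a break point of the lower envelope of the lines y = a_i + i · x (there are 5 lines, with slopes 0, 1, ..., 4). Only the lines that attain the minimum somewhere contribute to roots; other lines are dominated. Here the surviving (envelope) indices are i = 4, i = 3, i = 2, i = 1, i = 0.
Intersections between consecutive envelope lines give the roots: for adjacent envelope indices i < j the intersection is x = (a_i − a_j) / (j − i). Reading off the sorted break points: {-7, -5, 1, 5}.
Verification: at each break x_0, at least two indices attain the minimum of min_i(a_i + i · x_0).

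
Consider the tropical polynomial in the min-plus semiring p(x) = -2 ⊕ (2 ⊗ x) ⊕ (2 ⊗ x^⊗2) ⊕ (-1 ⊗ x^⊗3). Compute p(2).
p(2) = -2

A tropical monomial a ⊗ x^⊗i evaluates to a + i · x. Evaluating each term at x = 2:
  Term 0 contributes -2 + 0 · 2 = -2
  Term 1 contributes 2 + 1 · 2 = 4
  Term 2 contributes 2 + 2 · 2 = 6
  Term 3 contributes -1 + 3 · 2 = 5
p(2) = ⊕ of these = min[-2, 4, 6, 5] = -2.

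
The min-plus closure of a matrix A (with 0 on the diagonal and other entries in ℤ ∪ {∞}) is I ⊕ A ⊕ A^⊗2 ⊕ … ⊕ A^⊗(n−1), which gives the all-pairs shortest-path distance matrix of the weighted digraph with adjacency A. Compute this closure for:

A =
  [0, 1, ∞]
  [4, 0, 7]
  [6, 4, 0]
Closure =
  [0, 1, 8]
  [4, 0, 7]
  [6, 4, 0]

This is the Floyd-Warshall all-pairs shortest-path computation. For each intermediate vertex k = 0, 1, …, 2, update dist[i][j] ← min(dist[i][j], dist[i][k] + dist[k][j]). The final matrix gives, for each (i, j), the minimum total weight of any directed path from i to j (possibly empty when i = j).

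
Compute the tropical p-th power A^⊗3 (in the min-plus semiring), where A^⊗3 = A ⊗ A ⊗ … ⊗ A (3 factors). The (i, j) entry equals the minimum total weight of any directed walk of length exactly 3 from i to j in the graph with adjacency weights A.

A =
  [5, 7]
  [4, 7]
A^⊗3 =
  [15, 17]
  [14, 16]

Each entry (A^⊗3)_ij equals the minimum over all length-3 walks i = v_0 → v_1 → … → v_3 = j of Σ_t A[v_t][v_{t+1}]. For example, for (i, j) = (0, 1) we minimise over 4 possible intermediate vertex sequences; the minimum is 17, attained along the walk 0 → 0 → 0 → 1.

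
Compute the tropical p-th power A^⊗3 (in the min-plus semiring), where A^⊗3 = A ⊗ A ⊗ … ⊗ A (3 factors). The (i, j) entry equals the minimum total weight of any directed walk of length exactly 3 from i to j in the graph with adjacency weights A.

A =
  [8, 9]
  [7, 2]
A^⊗3 =
  [18, 13]
  [11, 6]

Each entry (A^⊗3)_ij equals the minimum over all length-3 walks i = v_0 → v_1 → … → v_3 = j of Σ_t A[v_t][v_{t+1}]. For example, for (i, j) = (0, 1) we minimise over 4 possible intermediate vertex sequences; the minimum is 13, attained along the walk 0 → 1 → 1 → 1.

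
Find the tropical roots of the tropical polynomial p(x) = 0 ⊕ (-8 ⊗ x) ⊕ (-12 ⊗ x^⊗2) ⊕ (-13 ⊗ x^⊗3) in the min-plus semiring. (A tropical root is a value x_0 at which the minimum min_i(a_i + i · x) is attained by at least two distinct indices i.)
Roots: {1, 4, 8}

Each tropical root is a break point of the lower envelope of the lines y = a_i + i · x (there are 4 lines, with slopes 0, 1, ..., 3). Only the lines that attain the minimum somewhere contribute to roots; other lines are dominated. Here the surviving (envelope) indices are i = 3, i = 2, i = 1, i = 0.
Intersections between consecutive envelope lines give the roots: for adjacent envelope indices i < j the intersection is x = (a_i − a_j) / (j − i). Reading off the sorted break points: {1, 4, 8}.
Verification: at each break x_0, at least two indices attain the minimum of min_i(a_i + i · x_0).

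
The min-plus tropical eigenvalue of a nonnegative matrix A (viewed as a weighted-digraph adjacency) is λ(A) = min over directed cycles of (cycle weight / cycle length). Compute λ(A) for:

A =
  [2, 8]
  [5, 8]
λ(A) = 2

Enumerate directed cycles and compute their means (weight / length). Sample:
  cycle 0 → 0: weight = 2, length = 1, mean = 2/1 ≈ 2.000
  cycle 1 → 1: weight = 8, length = 1, mean = 8/1 ≈ 8.000
  cycle 0 → 1 → 0: weight = 13, length = 2, mean = 13/2 ≈ 6.500
  cycle 1 → 0 → 1: weight = 13, length = 2, mean = 13/2 ≈ 6.500
Minimum mean = 2.000, attained e.g. along the cycle 0 → 0 with weight 2 and length 1. So λ(A) = 2/1 = 2.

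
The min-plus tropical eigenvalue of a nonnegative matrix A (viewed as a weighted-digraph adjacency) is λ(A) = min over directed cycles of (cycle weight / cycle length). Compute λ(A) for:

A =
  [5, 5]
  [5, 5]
λ(A) = 5

Enumerate directed cycles and compute their means (weight / length). Sample:
  cycle 0 → 0: weight = 5, length = 1, mean = 5/1 ≈ 5.000
  cycle 1 → 1: weight = 5, length = 1, mean = 5/1 ≈ 5.000
  cycle 0 → 1 → 0: weight = 10, length = 2, mean = 10/2 ≈ 5.000
  cycle 1 → 0 → 1: weight = 10, length = 2, mean = 10/2 ≈ 5.000
Minimum mean = 5.000, attained e.g. along the cycle 0 → 0 with weight 5 and length 1. So λ(A) = 5/1 = 5.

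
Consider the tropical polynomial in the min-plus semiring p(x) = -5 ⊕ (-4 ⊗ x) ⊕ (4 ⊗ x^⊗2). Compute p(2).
p(2) = -5

A tropical monomial a ⊗ x^⊗i evaluates to a + i · x. Evaluating each term at x = 2:
  Term 0 contributes -5 + 0 · 2 = -5
  Term 1 contributes -4 + 1 · 2 = -2
  Term 2 contributes 4 + 2 · 2 = 8
p(2) = ⊕ of these = min[-5, -2, 8] = -5.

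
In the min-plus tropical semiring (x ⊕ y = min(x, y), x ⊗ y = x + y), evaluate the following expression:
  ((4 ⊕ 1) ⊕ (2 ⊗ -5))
((4 ⊕ 1) ⊕ (2 ⊗ -5)) = -3

Expand innermost to outermost. Recall ⊕ takes the minimum of its arguments and ⊗ takes their sum. Working out the expression ((4 ⊕ 1) ⊕ (2 ⊗ -5)) gives -3.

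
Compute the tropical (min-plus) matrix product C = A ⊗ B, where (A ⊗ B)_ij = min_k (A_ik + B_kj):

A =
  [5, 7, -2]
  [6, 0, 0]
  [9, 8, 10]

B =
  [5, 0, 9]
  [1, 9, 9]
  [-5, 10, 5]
A ⊗ B =
  [-7, 5, 3]
  [-5, 6, 5]
  [5, 9, 15]

Apply the min-plus product entry-by-entry:
  C[0][0] = min over k of (A[0][0] + B[0][0] = 5 + 5 = 10, A[0][1] + B[1][0] = 7 + 1 = 8, A[0][2] + B[2][0] = -2 + -5 = -7) = -7 (attained at k = 2)
  C[0][1] = min over k of (A[0][0] + B[0][1] = 5 + 0 = 5, A[0][1] + B[1][1] = 7 + 9 = 16, A[0][2] + B[2][1] = -2 + 10 = 8) = 5 (attained at k = 0)
  C[0][2] = min over k of (A[0][0] + B[0][2] = 5 + 9 = 14, A[0][1] + B[1][2] = 7 + 9 = 16, A[0][2] + B[2][2] = -2 + 5 = 3) = 3 (attained at k = 2)
  C[1][0] = min over k of (A[1][0] + B[0][0] = 6 + 5 = 11, A[1][1] + B[1][0] = 0 + 1 = 1, A[1][2] + B[2][0] = 0 + -5 = -5) = -5 (attained at k = 2)
  C[1][1] = min over k of (A[1][0] + B[0][1] = 6 + 0 = 6, A[1][1] + B[1][1] = 0 + 9 = 9, A[1][2] + B[2][1] = 0 + 10 = 10) = 6 (attained at k = 0)
  C[1][2] = min over k of (A[1][0] + B[0][2] = 6 + 9 = 15, A[1][1] + B[1][2] = 0 + 9 = 9, A[1][2] + B[2][2] = 0 + 5 = 5) = 5 (attained at k = 2)
  C[2][0] = min over k of (A[2][0] + B[0][0] = 9 + 5 = 14, A[2][1] + B[1][0] = 8 + 1 = 9, A[2][2] + B[2][0] = 10 + -5 = 5) = 5 (attained at k = 2)
  C[2][1] = min over k of (A[2][0] + B[0][1] = 9 + 0 = 9, A[2][1] + B[1][1] = 8 + 9 = 17, A[2][2] + B[2][1] = 10 + 10 = 20) = 9 (attained at k = 0)
  C[2][2] = min over k of (A[2][0] + B[0][2] = 9 + 9 = 18, A[2][1] + B[1][2] = 8 + 9 = 17, A[2][2] + B[2][2] = 10 + 5 = 15) = 15 (attained at k = 2)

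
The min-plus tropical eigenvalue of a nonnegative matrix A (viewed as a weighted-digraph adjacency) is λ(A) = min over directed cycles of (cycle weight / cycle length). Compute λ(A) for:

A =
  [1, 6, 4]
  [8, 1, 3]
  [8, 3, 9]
λ(A) = 1

Enumerate directed cycles and compute their means (weight / length). Sample:
  cycle 0 → 0: weight = 1, length = 1, mean = 1/1 ≈ 1.000
  cycle 1 → 1: weight = 1, length = 1, mean = 1/1 ≈ 1.000
  cycle 2 → 2: weight = 9, length = 1, mean = 9/1 ≈ 9.000
  cycle 0 → 1 → 0: weight = 14, length = 2, mean = 14/2 ≈ 7.000
  cycle 0 → 2 → 0: weight = 12, length = 2, mean = 12/2 ≈ 6.000
  cycle 1 → 0 → 1: weight = 14, length = 2, mean = 14/2 ≈ 7.000
Minimum mean = 1.000, attained e.g. along the cycle 0 → 0 with weight 1 and length 1. So λ(A) = 1/1 = 1.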